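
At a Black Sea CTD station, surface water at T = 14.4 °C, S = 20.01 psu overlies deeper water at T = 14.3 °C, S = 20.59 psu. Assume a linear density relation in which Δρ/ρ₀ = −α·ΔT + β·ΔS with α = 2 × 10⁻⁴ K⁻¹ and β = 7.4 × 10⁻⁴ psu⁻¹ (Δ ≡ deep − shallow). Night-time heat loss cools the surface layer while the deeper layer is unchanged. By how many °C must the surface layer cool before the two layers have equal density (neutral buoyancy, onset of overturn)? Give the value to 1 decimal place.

Neutral buoyancy requires Δρ = 0, i.e. −α(T_deep − T_surf′) + β(S_deep − S_surf) = 0.
T_surf′ = T_deep − (β/α)·ΔS = 14.3 − (7.4 × 10⁻⁴/2 × 10⁻⁴)·(+0.58) = 12.154 °C.
Cooling required: 14.4 − (12.154) = 2.246 °C.

2.2 °C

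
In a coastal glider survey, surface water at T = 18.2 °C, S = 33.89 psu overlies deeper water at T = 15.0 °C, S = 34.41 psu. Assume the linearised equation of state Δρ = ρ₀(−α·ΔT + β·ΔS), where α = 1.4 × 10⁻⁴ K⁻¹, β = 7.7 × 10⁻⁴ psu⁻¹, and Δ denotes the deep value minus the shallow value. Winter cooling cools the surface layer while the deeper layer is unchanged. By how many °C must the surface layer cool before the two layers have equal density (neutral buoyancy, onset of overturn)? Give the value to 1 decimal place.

Neutral buoyancy requires Δρ = 0, i.e. −α(T_deep − T_surf′) + β(S_deep − S_surf) = 0.
T_surf′ = T_deep − (β/α)·ΔS = 15.0 − (7.7 × 10⁻⁴/1.4 × 10⁻⁴)·(+0.52) = 12.140 °C.
Cooling required: 18.2 − (12.140) = 6.060 °C.

6.1 °C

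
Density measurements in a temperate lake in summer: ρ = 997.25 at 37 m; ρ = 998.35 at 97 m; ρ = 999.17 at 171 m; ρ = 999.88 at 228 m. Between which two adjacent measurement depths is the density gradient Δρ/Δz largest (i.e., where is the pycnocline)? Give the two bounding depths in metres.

37–97 m

Compute the density gradient over each adjacent pair:
  37–97 m: Δρ/Δz = 1.10/60 = 0.018 kg m⁻⁴
  97–171 m: Δρ/Δz = 0.82/74 = 0.011 kg m⁻⁴
  171–228 m: Δρ/Δz = 0.71/57 = 0.012 kg m⁻⁴
The largest gradient is in the 37–97 m interval — the pycnocline.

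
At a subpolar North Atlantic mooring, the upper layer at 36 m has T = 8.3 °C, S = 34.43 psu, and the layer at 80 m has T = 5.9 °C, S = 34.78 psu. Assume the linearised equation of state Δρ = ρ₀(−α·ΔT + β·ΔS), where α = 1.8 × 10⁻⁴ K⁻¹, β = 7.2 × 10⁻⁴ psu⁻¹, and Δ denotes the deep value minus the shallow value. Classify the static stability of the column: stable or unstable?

ΔT = 5.9 − 8.3 = -2.4 K and ΔS = 34.78 − 34.43 = +0.35 psu (deep − shallow).
−αΔT = 4.32 × 10⁻⁴; βΔS = 2.52 × 10⁻⁴; sum Δρ/ρ₀ = 6.84 × 10⁻⁴.
Δρ/ρ₀ > 0, so Δρ > 0: deeper water is denser → statically stable.

stable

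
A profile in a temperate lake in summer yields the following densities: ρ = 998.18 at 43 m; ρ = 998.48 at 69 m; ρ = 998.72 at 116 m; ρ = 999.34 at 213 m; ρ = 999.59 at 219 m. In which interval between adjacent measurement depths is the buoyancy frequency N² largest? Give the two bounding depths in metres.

Compute the density gradient over each adjacent pair:
  43–69 m: Δρ/Δz = 0.30/26 = 0.012 kg m⁻⁴
  69–116 m: Δρ/Δz = 0.24/47 = 5.1 × 10⁻³ kg m⁻⁴
  116–213 m: Δρ/Δz = 0.62/97 = 6.4 × 10⁻³ kg m⁻⁴
  213–219 m: Δρ/Δz = 0.25/6 = 0.042 kg m⁻⁴
The largest gradient is in the 213–219 m interval — the pycnocline.

213–219 m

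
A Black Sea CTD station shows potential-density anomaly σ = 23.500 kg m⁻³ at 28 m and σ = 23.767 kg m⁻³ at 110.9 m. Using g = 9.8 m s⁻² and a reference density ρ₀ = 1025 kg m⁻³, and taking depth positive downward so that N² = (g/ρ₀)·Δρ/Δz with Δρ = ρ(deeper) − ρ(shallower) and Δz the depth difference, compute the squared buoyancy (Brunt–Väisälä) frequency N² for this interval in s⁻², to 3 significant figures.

3.08 × 10⁻⁵ s⁻²

Δρ = 1023.767 − 1023.500 = 0.267 kg m⁻³ over Δz = 110.9 − 28 = 82.9 m.
N² = (9.8/1025) × (0.267/82.9) = 3.0793 × 10⁻⁵ s⁻² ≈ 3.08 × 10⁻⁵ s⁻².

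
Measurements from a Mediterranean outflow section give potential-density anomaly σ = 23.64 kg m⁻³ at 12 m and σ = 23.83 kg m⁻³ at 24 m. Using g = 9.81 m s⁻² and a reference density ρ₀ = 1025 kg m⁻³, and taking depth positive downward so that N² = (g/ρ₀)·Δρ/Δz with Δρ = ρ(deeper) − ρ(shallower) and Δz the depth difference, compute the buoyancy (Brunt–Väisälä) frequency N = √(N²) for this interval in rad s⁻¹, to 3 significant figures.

Δρ = 1023.83 − 1023.64 = 0.19 kg m⁻³ over Δz = 24 − 12 = 12 m.
N² = (9.81/1025) × (0.19/12) = 1.5154 × 10⁻⁴ s⁻².
N = √(1.5154 × 10⁻⁴) = 0.012310 rad s⁻¹ ≈ 0.0123 rad s⁻¹.
Since Δρ > 0 the layer is stably stratified.

0.0123 rad s⁻¹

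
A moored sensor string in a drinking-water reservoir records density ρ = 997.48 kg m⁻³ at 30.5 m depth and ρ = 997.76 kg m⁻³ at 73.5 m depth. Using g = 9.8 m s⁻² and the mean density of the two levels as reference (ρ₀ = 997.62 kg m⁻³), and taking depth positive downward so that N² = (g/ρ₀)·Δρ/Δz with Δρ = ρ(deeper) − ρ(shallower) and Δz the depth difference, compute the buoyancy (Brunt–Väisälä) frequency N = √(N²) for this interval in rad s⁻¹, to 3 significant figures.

Δρ = 997.76 − 997.48 = 0.28 kg m⁻³ over Δz = 73.5 − 30.5 = 43 m.
N² = (9.8/997.62) × (0.28/43) = 6.3966 × 10⁻⁵ s⁻².
N = √(6.3966 × 10⁻⁵) = 7.9979 × 10⁻³ rad s⁻¹ ≈ 8.00 × 10⁻³ rad s⁻¹.

8.00 × 10⁻³ rad s⁻¹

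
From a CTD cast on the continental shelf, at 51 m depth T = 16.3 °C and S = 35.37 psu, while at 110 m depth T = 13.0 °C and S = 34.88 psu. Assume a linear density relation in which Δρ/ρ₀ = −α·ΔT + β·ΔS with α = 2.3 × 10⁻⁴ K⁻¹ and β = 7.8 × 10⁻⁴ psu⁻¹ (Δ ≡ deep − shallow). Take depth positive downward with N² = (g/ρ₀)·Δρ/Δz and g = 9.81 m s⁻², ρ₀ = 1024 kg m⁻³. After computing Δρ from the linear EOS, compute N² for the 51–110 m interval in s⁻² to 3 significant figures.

ΔT = -3.3 K, ΔS = -0.49 psu (deep − shallow).
Δρ/ρ₀ = −αΔT + βΔS = 7.59 × 10⁻⁴ − 3.822 × 10⁻⁴ = 3.768 × 10⁻⁴, so Δρ ≈ 0.3858 kg m⁻³.
N² = (g/ρ₀)·Δρ/Δz = g·(Δρ/ρ₀)/Δz = 9.81 × 3.768 × 10⁻⁴ / 59 = 6.2651 × 10⁻⁵ s⁻² ≈ 6.27 × 10⁻⁵ s⁻².

6.27 × 10⁻⁵ s⁻²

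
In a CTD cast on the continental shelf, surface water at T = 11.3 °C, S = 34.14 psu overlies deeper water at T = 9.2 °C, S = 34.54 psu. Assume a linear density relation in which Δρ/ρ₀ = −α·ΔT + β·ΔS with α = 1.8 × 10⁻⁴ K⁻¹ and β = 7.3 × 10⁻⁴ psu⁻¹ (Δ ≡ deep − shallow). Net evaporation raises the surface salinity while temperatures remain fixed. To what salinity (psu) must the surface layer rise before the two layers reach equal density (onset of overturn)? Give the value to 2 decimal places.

Neutral buoyancy requires −α(T_deep − T_surf) + β(S_deep − S_surf′) = 0.
S_surf′ = S_deep − (α/β)·ΔT = 34.54 − (1.8 × 10⁻⁴/7.3 × 10⁻⁴)·(-2.1) = 35.0578 psu.
Increase required: 35.0578 − 34.14 = 0.9178 psu.

35.06 psu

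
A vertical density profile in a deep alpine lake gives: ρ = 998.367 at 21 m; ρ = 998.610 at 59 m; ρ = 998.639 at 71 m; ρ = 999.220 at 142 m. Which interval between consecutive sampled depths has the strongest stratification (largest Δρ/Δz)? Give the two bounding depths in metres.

71–142 m

Compute the density gradient over each adjacent pair:
  21–59 m: Δρ/Δz = 0.243/38 = 6.4 × 10⁻³ kg m⁻⁴
  59–71 m: Δρ/Δz = 0.029/12 = 2.4 × 10⁻³ kg m⁻⁴
  71–142 m: Δρ/Δz = 0.581/71 = 8.2 × 10⁻³ kg m⁻⁴
The largest gradient is in the 71–142 m interval — the pycnocline.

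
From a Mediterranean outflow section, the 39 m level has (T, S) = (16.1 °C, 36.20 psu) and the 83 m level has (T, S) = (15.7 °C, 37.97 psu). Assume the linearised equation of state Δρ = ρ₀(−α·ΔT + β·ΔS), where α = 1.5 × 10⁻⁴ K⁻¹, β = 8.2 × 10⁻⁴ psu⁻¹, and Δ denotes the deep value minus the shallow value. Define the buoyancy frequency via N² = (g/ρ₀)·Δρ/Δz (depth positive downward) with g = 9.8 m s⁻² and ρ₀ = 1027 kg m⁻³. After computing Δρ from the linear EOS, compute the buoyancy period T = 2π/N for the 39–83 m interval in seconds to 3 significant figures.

ΔT = -0.4 K, ΔS = +1.77 psu (deep − shallow).
Δρ/ρ₀ = −αΔT + βΔS = 6.00 × 10⁻⁵ + 1.4514 × 10⁻³ = 1.5114 × 10⁻³, so Δρ ≈ 1.552 kg m⁻³.
N² = (g/ρ₀)·Δρ/Δz = g·(Δρ/ρ₀)/Δz = 9.8 × 1.5114 × 10⁻³ / 44 = 3.3663 × 10⁻⁴ s⁻².
N = √(3.3663 × 10⁻⁴) = 0.018347 rad s⁻¹ → T = 2π/N = 342.46 s ≈ 342 s.

342 s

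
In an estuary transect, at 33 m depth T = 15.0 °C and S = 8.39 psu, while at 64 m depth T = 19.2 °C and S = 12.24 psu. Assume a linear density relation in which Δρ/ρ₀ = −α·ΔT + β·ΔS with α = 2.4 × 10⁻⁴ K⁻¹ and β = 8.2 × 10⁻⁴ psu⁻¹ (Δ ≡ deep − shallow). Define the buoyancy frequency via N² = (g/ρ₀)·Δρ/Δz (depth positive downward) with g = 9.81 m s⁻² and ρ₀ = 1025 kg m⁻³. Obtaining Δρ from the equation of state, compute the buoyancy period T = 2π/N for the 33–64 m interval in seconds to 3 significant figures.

ΔT = +4.2 K, ΔS = +3.85 psu (deep − shallow).
Δρ/ρ₀ = −αΔT + βΔS = -1.008 × 10⁻³ + 3.157 × 10⁻³ = 2.149 × 10⁻³, so Δρ ≈ 2.203 kg m⁻³.
N² = (g/ρ₀)·Δρ/Δz = g·(Δρ/ρ₀)/Δz = 9.81 × 2.149 × 10⁻³ / 31 = 6.8005 × 10⁻⁴ s⁻².
N = √(6.8005 × 10⁻⁴) = 0.026078 rad s⁻¹ → T = 2π/N = 240.94 s ≈ 241 s.

241 s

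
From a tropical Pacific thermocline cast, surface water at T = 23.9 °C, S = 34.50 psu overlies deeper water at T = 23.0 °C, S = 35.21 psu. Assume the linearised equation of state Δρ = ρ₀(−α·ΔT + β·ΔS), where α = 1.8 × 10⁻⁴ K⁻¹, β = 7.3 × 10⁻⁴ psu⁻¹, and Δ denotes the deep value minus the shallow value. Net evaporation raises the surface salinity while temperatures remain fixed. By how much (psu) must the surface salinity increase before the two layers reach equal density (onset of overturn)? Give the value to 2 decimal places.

0.93 psu

Neutral buoyancy requires −α(T_deep − T_surf) + β(S_deep − S_surf′) = 0.
S_surf′ = S_deep − (α/β)·ΔT = 35.21 − (1.8 × 10⁻⁴/7.3 × 10⁻⁴)·(-0.9) = 35.4319 psu.
Increase required: 35.4319 − 34.50 = 0.9319 psu.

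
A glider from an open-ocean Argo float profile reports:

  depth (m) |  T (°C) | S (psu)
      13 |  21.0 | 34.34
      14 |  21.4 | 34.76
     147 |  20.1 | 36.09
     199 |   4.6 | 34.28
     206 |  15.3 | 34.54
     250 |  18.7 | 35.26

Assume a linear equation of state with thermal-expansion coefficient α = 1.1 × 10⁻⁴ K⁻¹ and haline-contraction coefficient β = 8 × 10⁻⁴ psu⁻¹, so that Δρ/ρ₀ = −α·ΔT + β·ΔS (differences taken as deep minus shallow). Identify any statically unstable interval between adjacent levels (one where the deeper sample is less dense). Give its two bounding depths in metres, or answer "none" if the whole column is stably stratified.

199–206 m

Evaluate Δρ/ρ₀ = −αΔT + βΔS across each adjacent pair:
  13–14 m: −αΔT+βΔS = −(1.1 × 10⁻⁴)(+0.4)+(8 × 10⁻⁴)(+0.42) = 2.9 × 10⁻⁴ → stable
  14–147 m: −αΔT+βΔS = −(1.1 × 10⁻⁴)(-1.3)+(8 × 10⁻⁴)(+1.33) = 1.2 × 10⁻³ → stable
  147–199 m: −αΔT+βΔS = −(1.1 × 10⁻⁴)(-15.5)+(8 × 10⁻⁴)(-1.81) = 2.6 × 10⁻⁴ → stable
  199–206 m: −αΔT+βΔS = −(1.1 × 10⁻⁴)(+10.7)+(8 × 10⁻⁴)(+0.26) = -9.7 × 10⁻⁴ → UNSTABLE
  206–250 m: −αΔT+βΔS = −(1.1 × 10⁻⁴)(+3.4)+(8 × 10⁻⁴)(+0.72) = 2.0 × 10⁻⁴ → stable
The 199–206 m interval has Δρ < 0: lighter water underlies denser water.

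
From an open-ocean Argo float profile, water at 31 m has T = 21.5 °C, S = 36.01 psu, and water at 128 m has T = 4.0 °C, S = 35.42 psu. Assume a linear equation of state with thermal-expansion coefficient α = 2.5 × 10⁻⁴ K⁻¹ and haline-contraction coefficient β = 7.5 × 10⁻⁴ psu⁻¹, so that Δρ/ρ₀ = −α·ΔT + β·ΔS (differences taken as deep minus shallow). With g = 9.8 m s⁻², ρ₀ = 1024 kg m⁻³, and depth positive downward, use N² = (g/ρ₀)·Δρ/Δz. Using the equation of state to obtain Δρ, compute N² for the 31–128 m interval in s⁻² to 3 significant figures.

ΔT = -17.5 K, ΔS = -0.59 psu (deep − shallow).
Δρ/ρ₀ = −αΔT + βΔS = 4.375 × 10⁻³ − 4.425 × 10⁻⁴ = 3.9325 × 10⁻³, so Δρ ≈ 4.027 kg m⁻³.
N² = (g/ρ₀)·Δρ/Δz = g·(Δρ/ρ₀)/Δz = 9.8 × 3.9325 × 10⁻³ / 97 = 3.9730 × 10⁻⁴ s⁻² ≈ 3.97 × 10⁻⁴ s⁻².

3.97 × 10⁻⁴ s⁻²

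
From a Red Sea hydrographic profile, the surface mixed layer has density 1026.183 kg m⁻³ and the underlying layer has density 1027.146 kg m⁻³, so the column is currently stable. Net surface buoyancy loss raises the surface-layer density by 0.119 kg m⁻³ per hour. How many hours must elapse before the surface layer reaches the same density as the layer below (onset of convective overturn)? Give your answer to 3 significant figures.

8.09 hours

Density deficit of the surface layer: 1027.146 − 1026.183 = 0.963 kg m⁻³.
Required change = 0.963 / 0.119 = 8.09 hours.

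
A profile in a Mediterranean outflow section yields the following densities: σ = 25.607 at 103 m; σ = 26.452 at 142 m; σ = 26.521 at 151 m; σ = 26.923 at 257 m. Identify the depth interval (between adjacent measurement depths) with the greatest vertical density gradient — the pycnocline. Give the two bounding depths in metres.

103–142 m

Compute the density gradient over each adjacent pair:
  103–142 m: Δρ/Δz = 0.845/39 = 0.022 kg m⁻⁴
  142–151 m: Δρ/Δz = 0.069/9 = 7.7 × 10⁻³ kg m⁻⁴
  151–257 m: Δρ/Δz = 0.402/106 = 3.8 × 10⁻³ kg m⁻⁴
The largest gradient is in the 103–142 m interval — the pycnocline.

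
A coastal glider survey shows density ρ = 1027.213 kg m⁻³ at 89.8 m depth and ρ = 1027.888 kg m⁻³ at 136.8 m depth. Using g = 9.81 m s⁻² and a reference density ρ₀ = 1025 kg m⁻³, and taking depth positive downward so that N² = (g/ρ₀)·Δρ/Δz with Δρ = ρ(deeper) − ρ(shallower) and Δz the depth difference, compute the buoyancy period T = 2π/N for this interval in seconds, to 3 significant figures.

Δρ = 1027.888 − 1027.213 = 0.675 kg m⁻³ over Δz = 136.8 − 89.8 = 47 m.
N² = (9.81/1025) × (0.675/47) = 1.3745 × 10⁻⁴ s⁻².
N = √(1.3745 × 10⁻⁴) = 0.011724 rad s⁻¹, so T = 2π/N = 535.93 s ≈ 536 s.

536 s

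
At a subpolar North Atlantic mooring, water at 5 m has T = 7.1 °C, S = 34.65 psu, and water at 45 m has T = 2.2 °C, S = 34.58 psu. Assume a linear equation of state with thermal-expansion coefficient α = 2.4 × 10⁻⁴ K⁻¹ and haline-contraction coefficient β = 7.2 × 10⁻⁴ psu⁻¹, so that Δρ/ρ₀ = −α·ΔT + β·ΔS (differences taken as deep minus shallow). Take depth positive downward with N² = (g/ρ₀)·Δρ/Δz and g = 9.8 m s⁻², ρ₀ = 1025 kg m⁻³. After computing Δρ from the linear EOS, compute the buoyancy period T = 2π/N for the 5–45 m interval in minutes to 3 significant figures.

6.31 min

ΔT = -4.9 K, ΔS = -0.07 psu (deep − shallow).
Δρ/ρ₀ = −αΔT + βΔS = 1.176 × 10⁻³ − 5.04 × 10⁻⁵ = 1.1256 × 10⁻³, so Δρ ≈ 1.154 kg m⁻³.
N² = (g/ρ₀)·Δρ/Δz = g·(Δρ/ρ₀)/Δz = 9.8 × 1.1256 × 10⁻³ / 40 = 2.7577 × 10⁻⁴ s⁻².
N = √(2.7577 × 10⁻⁴) = 0.016606 rad s⁻¹ → T = 2π/N = 378.37 s = 6.3062 min ≈ 6.31 min.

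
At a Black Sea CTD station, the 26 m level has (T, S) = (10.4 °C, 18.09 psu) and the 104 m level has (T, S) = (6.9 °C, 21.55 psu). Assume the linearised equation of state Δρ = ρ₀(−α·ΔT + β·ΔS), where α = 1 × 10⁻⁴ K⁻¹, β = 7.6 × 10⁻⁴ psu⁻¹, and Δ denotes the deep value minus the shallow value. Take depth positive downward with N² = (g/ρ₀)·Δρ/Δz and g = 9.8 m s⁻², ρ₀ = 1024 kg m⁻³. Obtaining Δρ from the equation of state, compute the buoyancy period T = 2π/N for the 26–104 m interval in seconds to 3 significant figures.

ΔT = -3.5 K, ΔS = +3.46 psu (deep − shallow).
Δρ/ρ₀ = −αΔT + βΔS = 3.50 × 10⁻⁴ + 2.6296 × 10⁻³ = 2.9796 × 10⁻³, so Δρ ≈ 3.051 kg m⁻³.
N² = (g/ρ₀)·Δρ/Δz = g·(Δρ/ρ₀)/Δz = 9.8 × 2.9796 × 10⁻³ / 78 = 3.7436 × 10⁻⁴ s⁻².
N = √(3.7436 × 10⁻⁴) = 0.019348 rad s⁻¹ → T = 2π/N = 324.75 s ≈ 325 s.

325 s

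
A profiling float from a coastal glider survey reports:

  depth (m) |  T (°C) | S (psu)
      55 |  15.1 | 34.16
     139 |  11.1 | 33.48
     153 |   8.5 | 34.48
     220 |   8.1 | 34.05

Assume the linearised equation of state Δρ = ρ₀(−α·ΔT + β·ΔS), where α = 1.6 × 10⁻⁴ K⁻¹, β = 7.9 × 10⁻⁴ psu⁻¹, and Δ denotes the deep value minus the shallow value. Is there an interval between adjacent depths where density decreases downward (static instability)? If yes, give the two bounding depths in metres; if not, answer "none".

153–220 m

Evaluate Δρ/ρ₀ = −αΔT + βΔS across each adjacent pair:
  55–139 m: −αΔT+βΔS = −(1.6 × 10⁻⁴)(-4.0)+(7.9 × 10⁻⁴)(-0.68) = 1.0 × 10⁻⁴ → stable
  139–153 m: −αΔT+βΔS = −(1.6 × 10⁻⁴)(-2.6)+(7.9 × 10⁻⁴)(+1.00) = 1.2 × 10⁻³ → stable
  153–220 m: −αΔT+βΔS = −(1.6 × 10⁻⁴)(-0.4)+(7.9 × 10⁻⁴)(-0.43) = -2.8 × 10⁻⁴ → UNSTABLE
The 153–220 m interval has Δρ < 0: lighter water underlies denser water.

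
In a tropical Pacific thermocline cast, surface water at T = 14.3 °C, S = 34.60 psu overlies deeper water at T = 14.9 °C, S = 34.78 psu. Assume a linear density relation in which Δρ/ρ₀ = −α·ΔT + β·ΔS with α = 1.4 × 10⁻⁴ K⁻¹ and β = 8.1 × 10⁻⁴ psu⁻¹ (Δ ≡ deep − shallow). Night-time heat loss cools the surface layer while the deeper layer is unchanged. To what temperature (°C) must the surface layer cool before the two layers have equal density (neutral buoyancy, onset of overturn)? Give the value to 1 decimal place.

Neutral buoyancy requires Δρ = 0, i.e. −α(T_deep − T_surf′) + β(S_deep − S_surf) = 0.
T_surf′ = T_deep − (β/α)·ΔS = 14.9 − (8.1 × 10⁻⁴/1.4 × 10⁻⁴)·(+0.18) = 13.859 °C.
Cooling required: 14.3 − (13.859) = 0.441 °C.

13.9 °C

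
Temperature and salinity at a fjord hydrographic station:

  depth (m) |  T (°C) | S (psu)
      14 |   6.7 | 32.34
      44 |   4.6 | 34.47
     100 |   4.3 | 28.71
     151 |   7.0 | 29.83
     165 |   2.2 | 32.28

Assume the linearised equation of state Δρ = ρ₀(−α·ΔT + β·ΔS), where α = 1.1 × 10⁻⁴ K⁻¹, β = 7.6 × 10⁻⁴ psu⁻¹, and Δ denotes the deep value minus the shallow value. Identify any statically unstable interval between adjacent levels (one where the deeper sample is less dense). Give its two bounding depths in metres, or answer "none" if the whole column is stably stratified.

44–100 m

Evaluate Δρ/ρ₀ = −αΔT + βΔS across each adjacent pair:
  14–44 m: −αΔT+βΔS = −(1.1 × 10⁻⁴)(-2.1)+(7.6 × 10⁻⁴)(+2.13) = 1.8 × 10⁻³ → stable
  44–100 m: −αΔT+βΔS = −(1.1 × 10⁻⁴)(-0.3)+(7.6 × 10⁻⁴)(-5.76) = -4.3 × 10⁻³ → UNSTABLE
  100–151 m: −αΔT+βΔS = −(1.1 × 10⁻⁴)(+2.7)+(7.6 × 10⁻⁴)(+1.12) = 5.5 × 10⁻⁴ → stable
  151–165 m: −αΔT+βΔS = −(1.1 × 10⁻⁴)(-4.8)+(7.6 × 10⁻⁴)(+2.45) = 2.4 × 10⁻³ → stable
The 44–100 m interval has Δρ < 0: lighter water underlies denser water.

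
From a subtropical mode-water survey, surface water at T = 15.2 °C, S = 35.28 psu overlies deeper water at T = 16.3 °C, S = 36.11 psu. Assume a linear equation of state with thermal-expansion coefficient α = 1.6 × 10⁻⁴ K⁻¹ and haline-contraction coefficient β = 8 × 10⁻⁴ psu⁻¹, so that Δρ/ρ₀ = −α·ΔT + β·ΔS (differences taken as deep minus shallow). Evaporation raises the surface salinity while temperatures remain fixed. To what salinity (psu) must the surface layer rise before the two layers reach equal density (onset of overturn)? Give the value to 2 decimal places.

Neutral buoyancy requires −α(T_deep − T_surf) + β(S_deep − S_surf′) = 0.
S_surf′ = S_deep − (α/β)·ΔT = 36.11 − (1.6 × 10⁻⁴/8 × 10⁻⁴)·(+1.1) = 35.8900 psu.
Increase required: 35.8900 − 35.28 = 0.6100 psu.

35.89 psu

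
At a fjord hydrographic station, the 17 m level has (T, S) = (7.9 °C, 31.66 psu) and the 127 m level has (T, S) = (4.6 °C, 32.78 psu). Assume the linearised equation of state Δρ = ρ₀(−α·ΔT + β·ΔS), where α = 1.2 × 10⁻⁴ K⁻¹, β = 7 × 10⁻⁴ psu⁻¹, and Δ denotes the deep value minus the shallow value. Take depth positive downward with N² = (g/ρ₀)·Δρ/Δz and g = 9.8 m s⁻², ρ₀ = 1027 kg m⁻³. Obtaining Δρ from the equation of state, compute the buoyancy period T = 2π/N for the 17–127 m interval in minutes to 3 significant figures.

ΔT = -3.3 K, ΔS = +1.12 psu (deep − shallow).
Δρ/ρ₀ = −αΔT + βΔS = 3.96 × 10⁻⁴ + 7.84 × 10⁻⁴ = 1.18 × 10⁻³, so Δρ ≈ 1.212 kg m⁻³.
N² = (g/ρ₀)·Δρ/Δz = g·(Δρ/ρ₀)/Δz = 9.8 × 1.18 × 10⁻³ / 110 = 1.0513 × 10⁻⁴ s⁻².
N = √(1.0513 × 10⁻⁴) = 0.010253 rad s⁻¹ → T = 2π/N = 612.81 s = 10.213 min ≈ 10.2 min.

10.2 min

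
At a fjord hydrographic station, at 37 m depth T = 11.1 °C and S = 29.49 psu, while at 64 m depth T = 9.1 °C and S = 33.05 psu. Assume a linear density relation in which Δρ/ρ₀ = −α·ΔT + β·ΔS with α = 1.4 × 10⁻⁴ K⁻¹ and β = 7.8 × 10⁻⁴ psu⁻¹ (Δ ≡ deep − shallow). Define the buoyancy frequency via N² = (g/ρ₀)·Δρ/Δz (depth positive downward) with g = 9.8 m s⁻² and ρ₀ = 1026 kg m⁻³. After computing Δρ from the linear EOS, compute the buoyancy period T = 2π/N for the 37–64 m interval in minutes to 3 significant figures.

3.14 min

ΔT = -2.0 K, ΔS = +3.56 psu (deep − shallow).
Δρ/ρ₀ = −αΔT + βΔS = 2.80 × 10⁻⁴ + 2.7768 × 10⁻³ = 3.0568 × 10⁻³, so Δρ ≈ 3.136 kg m⁻³.
N² = (g/ρ₀)·Δρ/Δz = g·(Δρ/ρ₀)/Δz = 9.8 × 3.0568 × 10⁻³ / 27 = 1.1095 × 10⁻³ s⁻².
N = √(1.1095 × 10⁻³) = 0.033309 rad s⁻¹ → T = 2π/N = 188.63 s = 3.1438 min ≈ 3.14 min.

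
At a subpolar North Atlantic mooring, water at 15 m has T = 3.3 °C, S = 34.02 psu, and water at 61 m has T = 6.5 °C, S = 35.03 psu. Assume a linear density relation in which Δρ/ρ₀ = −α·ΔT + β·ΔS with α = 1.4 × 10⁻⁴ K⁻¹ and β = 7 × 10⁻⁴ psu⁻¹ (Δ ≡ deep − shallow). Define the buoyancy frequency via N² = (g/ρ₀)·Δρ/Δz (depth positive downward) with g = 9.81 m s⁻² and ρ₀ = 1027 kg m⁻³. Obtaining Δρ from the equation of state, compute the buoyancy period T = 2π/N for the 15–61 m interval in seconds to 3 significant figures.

845 s

ΔT = +3.2 K, ΔS = +1.01 psu (deep − shallow).
Δρ/ρ₀ = −αΔT + βΔS = -4.48 × 10⁻⁴ + 7.07 × 10⁻⁴ = 2.59 × 10⁻⁴, so Δρ ≈ 0.2660 kg m⁻³.
N² = (g/ρ₀)·Δρ/Δz = g·(Δρ/ρ₀)/Δz = 9.81 × 2.59 × 10⁻⁴ / 46 = 5.5235 × 10⁻⁵ s⁻².
N = √(5.5235 × 10⁻⁵) = 7.4320 × 10⁻³ rad s⁻¹ → T = 2π/N = 845.42 s ≈ 845 s.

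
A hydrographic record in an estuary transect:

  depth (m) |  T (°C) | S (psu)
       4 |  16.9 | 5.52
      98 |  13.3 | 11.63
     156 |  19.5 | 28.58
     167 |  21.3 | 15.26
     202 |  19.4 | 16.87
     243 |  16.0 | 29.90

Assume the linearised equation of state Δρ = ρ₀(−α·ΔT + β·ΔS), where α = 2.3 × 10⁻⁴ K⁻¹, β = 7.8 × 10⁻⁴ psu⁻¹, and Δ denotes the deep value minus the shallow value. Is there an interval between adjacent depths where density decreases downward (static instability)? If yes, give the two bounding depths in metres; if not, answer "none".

156–167 m

Evaluate Δρ/ρ₀ = −αΔT + βΔS across each adjacent pair:
  4–98 m: −αΔT+βΔS = −(2.3 × 10⁻⁴)(-3.6)+(7.8 × 10⁻⁴)(+6.11) = 5.6 × 10⁻³ → stable
  98–156 m: −αΔT+βΔS = −(2.3 × 10⁻⁴)(+6.2)+(7.8 × 10⁻⁴)(+16.95) = 0.012 → stable
  156–167 m: −αΔT+βΔS = −(2.3 × 10⁻⁴)(+1.8)+(7.8 × 10⁻⁴)(-13.32) = -0.011 → UNSTABLE
  167–202 m: −αΔT+βΔS = −(2.3 × 10⁻⁴)(-1.9)+(7.8 × 10⁻⁴)(+1.61) = 1.7 × 10⁻³ → stable
  202–243 m: −αΔT+βΔS = −(2.3 × 10⁻⁴)(-3.4)+(7.8 × 10⁻⁴)(+13.03) = 0.011 → stable
The 156–167 m interval has Δρ < 0: lighter water underlies denser water.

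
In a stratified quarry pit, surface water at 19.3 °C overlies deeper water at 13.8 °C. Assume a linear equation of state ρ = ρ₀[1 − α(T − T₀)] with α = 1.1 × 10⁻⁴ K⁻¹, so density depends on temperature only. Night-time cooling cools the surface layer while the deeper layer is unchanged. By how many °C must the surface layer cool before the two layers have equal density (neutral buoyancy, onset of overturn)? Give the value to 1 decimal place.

With temperature the only control, equal density requires T_surf′ = T_deep.
T_surf′ = 13.8 °C.
Cooling required: 19.3 − 13.8 = 5.5 °C.

5.5 °C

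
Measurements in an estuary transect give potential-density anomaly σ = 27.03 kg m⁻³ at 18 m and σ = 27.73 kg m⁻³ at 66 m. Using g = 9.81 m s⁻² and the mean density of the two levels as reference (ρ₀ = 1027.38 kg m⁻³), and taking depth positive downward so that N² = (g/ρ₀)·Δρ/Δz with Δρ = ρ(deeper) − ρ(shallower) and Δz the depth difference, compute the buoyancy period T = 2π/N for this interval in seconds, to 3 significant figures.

Δρ = 1027.73 − 1027.03 = 0.70 kg m⁻³ over Δz = 66 − 18 = 48 m.
N² = (9.81/1027.38) × (0.70/48) = 1.3925 × 10⁻⁴ s⁻².
N = √(1.3925 × 10⁻⁴) = 0.011800 rad s⁻¹, so T = 2π/N = 532.47 s ≈ 532 s.

532 s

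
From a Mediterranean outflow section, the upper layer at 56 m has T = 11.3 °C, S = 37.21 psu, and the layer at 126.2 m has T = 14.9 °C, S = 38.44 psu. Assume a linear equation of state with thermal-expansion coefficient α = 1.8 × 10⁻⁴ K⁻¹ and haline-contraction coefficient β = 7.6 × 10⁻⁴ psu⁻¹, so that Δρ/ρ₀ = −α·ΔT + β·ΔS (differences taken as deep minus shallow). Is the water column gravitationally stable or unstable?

ΔT = 14.9 − 11.3 = +3.6 K and ΔS = 38.44 − 37.21 = +1.23 psu (deep − shallow).
−αΔT = -6.48 × 10⁻⁴; βΔS = 9.348 × 10⁻⁴; sum Δρ/ρ₀ = 2.868 × 10⁻⁴.
Δρ/ρ₀ > 0, so Δρ > 0: deeper water is denser → statically stable.

stable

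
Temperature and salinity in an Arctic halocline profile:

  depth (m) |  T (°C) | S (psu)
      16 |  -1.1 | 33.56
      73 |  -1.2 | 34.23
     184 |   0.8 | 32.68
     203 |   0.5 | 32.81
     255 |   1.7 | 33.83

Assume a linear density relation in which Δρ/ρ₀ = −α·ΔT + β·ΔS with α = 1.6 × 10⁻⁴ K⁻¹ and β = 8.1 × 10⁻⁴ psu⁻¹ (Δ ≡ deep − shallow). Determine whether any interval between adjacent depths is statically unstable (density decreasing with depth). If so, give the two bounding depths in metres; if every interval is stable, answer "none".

Evaluate Δρ/ρ₀ = −αΔT + βΔS across each adjacent pair:
  16–73 m: −αΔT+βΔS = −(1.6 × 10⁻⁴)(-0.1)+(8.1 × 10⁻⁴)(+0.67) = 5.6 × 10⁻⁴ → stable
  73–184 m: −αΔT+βΔS = −(1.6 × 10⁻⁴)(+2.0)+(8.1 × 10⁻⁴)(-1.55) = -1.6 × 10⁻³ → UNSTABLE
  184–203 m: −αΔT+βΔS = −(1.6 × 10⁻⁴)(-0.3)+(8.1 × 10⁻⁴)(+0.13) = 1.5 × 10⁻⁴ → stable
  203–255 m: −αΔT+βΔS = −(1.6 × 10⁻⁴)(+1.2)+(8.1 × 10⁻⁴)(+1.02) = 6.3 × 10⁻⁴ → stable
The 73–184 m interval has Δρ < 0: lighter water underlies denser water.

73–184 m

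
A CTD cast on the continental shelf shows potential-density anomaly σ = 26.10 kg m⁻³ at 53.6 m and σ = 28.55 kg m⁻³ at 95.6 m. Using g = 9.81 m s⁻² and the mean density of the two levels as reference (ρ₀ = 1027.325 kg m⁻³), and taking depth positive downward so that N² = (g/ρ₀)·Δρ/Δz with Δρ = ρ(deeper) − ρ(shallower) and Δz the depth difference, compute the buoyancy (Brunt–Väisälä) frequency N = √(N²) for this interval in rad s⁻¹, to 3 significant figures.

0.0236 rad s⁻¹

Δρ = 1028.55 − 1026.10 = 2.45 kg m⁻³ over Δz = 95.6 − 53.6 = 42 m.
N² = (9.81/1027.325) × (2.45/42) = 5.5703 × 10⁻⁴ s⁻².
N = √(5.5703 × 10⁻⁴) = 0.023601 rad s⁻¹ ≈ 0.0236 rad s⁻¹.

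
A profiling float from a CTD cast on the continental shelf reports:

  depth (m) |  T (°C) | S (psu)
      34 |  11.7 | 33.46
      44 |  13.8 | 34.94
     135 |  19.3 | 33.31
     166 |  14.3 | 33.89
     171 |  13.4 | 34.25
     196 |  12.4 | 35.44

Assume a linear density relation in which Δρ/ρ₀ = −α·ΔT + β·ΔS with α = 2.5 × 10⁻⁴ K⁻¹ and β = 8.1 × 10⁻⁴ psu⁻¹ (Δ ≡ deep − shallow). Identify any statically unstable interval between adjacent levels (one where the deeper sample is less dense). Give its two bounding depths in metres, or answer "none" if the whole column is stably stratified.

44–135 m

Evaluate Δρ/ρ₀ = −αΔT + βΔS across each adjacent pair:
  34–44 m: −αΔT+βΔS = −(2.5 × 10⁻⁴)(+2.1)+(8.1 × 10⁻⁴)(+1.48) = 6.7 × 10⁻⁴ → stable
  44–135 m: −αΔT+βΔS = −(2.5 × 10⁻⁴)(+5.5)+(8.1 × 10⁻⁴)(-1.63) = -2.7 × 10⁻³ → UNSTABLE
  135–166 m: −αΔT+βΔS = −(2.5 × 10⁻⁴)(-5.0)+(8.1 × 10⁻⁴)(+0.58) = 1.7 × 10⁻³ → stable
  166–171 m: −αΔT+βΔS = −(2.5 × 10⁻⁴)(-0.9)+(8.1 × 10⁻⁴)(+0.36) = 5.2 × 10⁻⁴ → stable
  171–196 m: −αΔT+βΔS = −(2.5 × 10⁻⁴)(-1.0)+(8.1 × 10⁻⁴)(+1.19) = 1.2 × 10⁻³ → stable
The 44–135 m interval has Δρ < 0: lighter water underlies denser water.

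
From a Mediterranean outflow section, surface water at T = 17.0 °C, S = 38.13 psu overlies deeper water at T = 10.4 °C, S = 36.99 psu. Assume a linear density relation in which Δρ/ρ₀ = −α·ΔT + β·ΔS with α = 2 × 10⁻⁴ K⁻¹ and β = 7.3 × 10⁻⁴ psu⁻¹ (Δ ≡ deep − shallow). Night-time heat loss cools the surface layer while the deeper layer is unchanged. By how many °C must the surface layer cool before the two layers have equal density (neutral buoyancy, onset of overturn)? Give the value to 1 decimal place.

2.4 °C

Neutral buoyancy requires Δρ = 0, i.e. −α(T_deep − T_surf′) + β(S_deep − S_surf) = 0.
T_surf′ = T_deep − (β/α)·ΔS = 10.4 − (7.3 × 10⁻⁴/2 × 10⁻⁴)·(-1.14) = 14.561 °C.
Cooling required: 17.0 − (14.561) = 2.439 °C.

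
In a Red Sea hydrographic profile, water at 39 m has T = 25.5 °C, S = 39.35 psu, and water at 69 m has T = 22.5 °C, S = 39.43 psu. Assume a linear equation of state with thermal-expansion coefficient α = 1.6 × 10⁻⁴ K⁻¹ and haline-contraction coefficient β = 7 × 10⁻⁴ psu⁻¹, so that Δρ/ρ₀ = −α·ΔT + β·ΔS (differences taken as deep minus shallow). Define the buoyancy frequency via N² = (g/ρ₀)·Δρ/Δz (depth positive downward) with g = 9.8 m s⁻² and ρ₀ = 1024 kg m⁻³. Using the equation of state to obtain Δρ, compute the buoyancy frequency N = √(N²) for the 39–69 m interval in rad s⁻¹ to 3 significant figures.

ΔT = -3.0 K, ΔS = +0.08 psu (deep − shallow).
Δρ/ρ₀ = −αΔT + βΔS = 4.80 × 10⁻⁴ + 5.60 × 10⁻⁵ = 5.36 × 10⁻⁴, so Δρ ≈ 0.5489 kg m⁻³.
N² = (g/ρ₀)·Δρ/Δz = g·(Δρ/ρ₀)/Δz = 9.8 × 5.36 × 10⁻⁴ / 30 = 1.7509 × 10⁻⁴ s⁻².
N = √(1.7509 × 10⁻⁴) = 0.013232 rad s⁻¹ ≈ 0.0132 rad s⁻¹.

0.0132 rad s⁻¹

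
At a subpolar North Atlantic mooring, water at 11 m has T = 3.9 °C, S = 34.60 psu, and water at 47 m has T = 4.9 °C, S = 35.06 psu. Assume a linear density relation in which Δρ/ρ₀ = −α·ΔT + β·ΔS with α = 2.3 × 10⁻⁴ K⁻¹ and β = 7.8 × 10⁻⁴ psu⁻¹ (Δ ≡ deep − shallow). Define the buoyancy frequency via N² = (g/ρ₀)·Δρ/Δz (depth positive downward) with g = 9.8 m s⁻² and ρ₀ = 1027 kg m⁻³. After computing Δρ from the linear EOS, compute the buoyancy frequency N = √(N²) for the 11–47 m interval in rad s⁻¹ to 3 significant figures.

ΔT = +1.0 K, ΔS = +0.46 psu (deep − shallow).
Δρ/ρ₀ = −αΔT + βΔS = -2.30 × 10⁻⁴ + 3.588 × 10⁻⁴ = 1.288 × 10⁻⁴, so Δρ ≈ 0.1323 kg m⁻³.
N² = (g/ρ₀)·Δρ/Δz = g·(Δρ/ρ₀)/Δz = 9.8 × 1.288 × 10⁻⁴ / 36 = 3.5062 × 10⁻⁵ s⁻².
N = √(3.5062 × 10⁻⁵) = 5.9213 × 10⁻³ rad s⁻¹ ≈ 5.92 × 10⁻³ rad s⁻¹.

5.92 × 10⁻³ rad s⁻¹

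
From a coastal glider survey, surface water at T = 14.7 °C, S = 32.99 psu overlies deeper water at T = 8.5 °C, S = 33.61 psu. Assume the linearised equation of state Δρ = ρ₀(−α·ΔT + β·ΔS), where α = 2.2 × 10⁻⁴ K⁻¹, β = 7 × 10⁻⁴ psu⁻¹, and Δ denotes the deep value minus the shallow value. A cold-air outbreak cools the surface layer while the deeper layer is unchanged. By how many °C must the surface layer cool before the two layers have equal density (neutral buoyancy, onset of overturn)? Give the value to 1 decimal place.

Neutral buoyancy requires Δρ = 0, i.e. −α(T_deep − T_surf′) + β(S_deep − S_surf) = 0.
T_surf′ = T_deep − (β/α)·ΔS = 8.5 − (7 × 10⁻⁴/2.2 × 10⁻⁴)·(+0.62) = 6.527 °C.
Cooling required: 14.7 − (6.527) = 8.173 °C.

8.2 °C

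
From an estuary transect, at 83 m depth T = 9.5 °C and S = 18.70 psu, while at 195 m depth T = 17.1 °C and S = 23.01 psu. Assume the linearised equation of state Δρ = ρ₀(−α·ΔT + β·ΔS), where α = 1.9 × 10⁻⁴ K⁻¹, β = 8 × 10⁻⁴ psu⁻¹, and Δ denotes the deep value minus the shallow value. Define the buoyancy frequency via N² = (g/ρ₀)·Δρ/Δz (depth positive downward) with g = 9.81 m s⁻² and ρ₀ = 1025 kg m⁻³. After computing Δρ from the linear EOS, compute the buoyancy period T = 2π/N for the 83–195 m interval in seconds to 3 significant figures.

474 s

ΔT = +7.6 K, ΔS = +4.31 psu (deep − shallow).
Δρ/ρ₀ = −αΔT + βΔS = -1.444 × 10⁻³ + 3.448 × 10⁻³ = 2.004 × 10⁻³, so Δρ ≈ 2.054 kg m⁻³.
N² = (g/ρ₀)·Δρ/Δz = g·(Δρ/ρ₀)/Δz = 9.81 × 2.004 × 10⁻³ / 112 = 1.7553 × 10⁻⁴ s⁻².
N = √(1.7553 × 10⁻⁴) = 0.013249 rad s⁻¹ → T = 2π/N = 474.24 s ≈ 474 s.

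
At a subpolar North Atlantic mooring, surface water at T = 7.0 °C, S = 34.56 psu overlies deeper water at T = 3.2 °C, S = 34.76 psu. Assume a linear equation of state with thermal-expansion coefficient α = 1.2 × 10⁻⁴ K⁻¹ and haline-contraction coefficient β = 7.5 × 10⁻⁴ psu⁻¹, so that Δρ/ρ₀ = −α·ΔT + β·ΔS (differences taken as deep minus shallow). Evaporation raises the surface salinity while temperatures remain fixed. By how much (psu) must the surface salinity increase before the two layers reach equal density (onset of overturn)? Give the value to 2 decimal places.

0.81 psu

Neutral buoyancy requires −α(T_deep − T_surf) + β(S_deep − S_surf′) = 0.
S_surf′ = S_deep − (α/β)·ΔT = 34.76 − (1.2 × 10⁻⁴/7.5 × 10⁻⁴)·(-3.8) = 35.3680 psu.
Increase required: 35.3680 − 34.56 = 0.8080 psu.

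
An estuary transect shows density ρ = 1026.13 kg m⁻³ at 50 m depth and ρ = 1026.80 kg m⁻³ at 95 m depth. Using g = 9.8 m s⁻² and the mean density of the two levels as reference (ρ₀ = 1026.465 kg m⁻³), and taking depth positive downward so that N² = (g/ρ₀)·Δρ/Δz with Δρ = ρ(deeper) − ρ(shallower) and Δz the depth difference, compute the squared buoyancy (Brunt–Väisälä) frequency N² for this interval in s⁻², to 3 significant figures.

Δρ = 1026.80 − 1026.13 = 0.67 kg m⁻³ over Δz = 95 − 50 = 45 m.
N² = (9.8/1026.465) × (0.67/45) = 1.4215 × 10⁻⁴ s⁻² ≈ 1.42 × 10⁻⁴ s⁻².
N² > 0, so the interval is statically stable.

1.42 × 10⁻⁴ s⁻²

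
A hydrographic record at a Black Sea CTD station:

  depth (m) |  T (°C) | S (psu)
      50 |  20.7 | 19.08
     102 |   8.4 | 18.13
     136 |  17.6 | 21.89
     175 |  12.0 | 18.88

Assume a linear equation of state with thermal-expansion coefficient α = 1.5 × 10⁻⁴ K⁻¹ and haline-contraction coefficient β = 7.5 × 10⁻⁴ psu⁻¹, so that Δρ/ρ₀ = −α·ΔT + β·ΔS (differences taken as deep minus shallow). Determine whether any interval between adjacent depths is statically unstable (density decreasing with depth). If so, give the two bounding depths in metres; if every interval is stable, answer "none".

136–175 m

Evaluate Δρ/ρ₀ = −αΔT + βΔS across each adjacent pair:
  50–102 m: −αΔT+βΔS = −(1.5 × 10⁻⁴)(-12.3)+(7.5 × 10⁻⁴)(-0.95) = 1.1 × 10⁻³ → stable
  102–136 m: −αΔT+βΔS = −(1.5 × 10⁻⁴)(+9.2)+(7.5 × 10⁻⁴)(+3.76) = 1.4 × 10⁻³ → stable
  136–175 m: −αΔT+βΔS = −(1.5 × 10⁻⁴)(-5.6)+(7.5 × 10⁻⁴)(-3.01) = -1.4 × 10⁻³ → UNSTABLE
The 136–175 m interval has Δρ < 0: lighter water underlies denser water.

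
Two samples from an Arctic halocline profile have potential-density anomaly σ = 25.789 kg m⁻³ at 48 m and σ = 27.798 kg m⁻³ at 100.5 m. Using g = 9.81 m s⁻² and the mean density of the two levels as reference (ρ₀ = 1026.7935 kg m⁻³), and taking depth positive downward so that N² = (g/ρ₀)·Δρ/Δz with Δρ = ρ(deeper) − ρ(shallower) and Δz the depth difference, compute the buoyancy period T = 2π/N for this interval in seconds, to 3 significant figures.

Δρ = 1027.798 − 1025.789 = 2.009 kg m⁻³ over Δz = 100.5 − 48 = 52.5 m.
N² = (9.81/1026.7935) × (2.009/52.5) = 3.6560 × 10⁻⁴ s⁻².
N = √(3.6560 × 10⁻⁴) = 0.019121 rad s⁻¹, so T = 2π/N = 328.60 s ≈ 329 s.

329 s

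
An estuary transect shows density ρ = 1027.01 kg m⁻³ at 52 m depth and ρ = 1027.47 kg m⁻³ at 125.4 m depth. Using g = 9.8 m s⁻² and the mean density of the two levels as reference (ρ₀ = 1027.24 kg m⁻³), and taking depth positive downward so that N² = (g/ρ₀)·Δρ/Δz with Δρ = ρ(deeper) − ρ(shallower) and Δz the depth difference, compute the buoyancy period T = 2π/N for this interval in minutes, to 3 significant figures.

Δρ = 1027.47 − 1027.01 = 0.46 kg m⁻³ over Δz = 125.4 − 52 = 73.4 m.
N² = (9.8/1027.24) × (0.46/73.4) = 5.9788 × 10⁻⁵ s⁻².
N = √(5.9788 × 10⁻⁵) = 7.7323 × 10⁻³ rad s⁻¹, so T = 2π/N = 812.59 s = 13.543 min ≈ 13.5 min.

13.5 min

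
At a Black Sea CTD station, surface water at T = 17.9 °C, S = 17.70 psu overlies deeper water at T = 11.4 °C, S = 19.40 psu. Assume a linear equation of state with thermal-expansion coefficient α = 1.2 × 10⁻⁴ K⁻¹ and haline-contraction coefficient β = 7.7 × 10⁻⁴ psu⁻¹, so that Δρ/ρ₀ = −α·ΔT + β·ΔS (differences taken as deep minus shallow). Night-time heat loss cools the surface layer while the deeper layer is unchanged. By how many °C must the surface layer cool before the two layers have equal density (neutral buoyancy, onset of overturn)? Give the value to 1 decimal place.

Neutral buoyancy requires Δρ = 0, i.e. −α(T_deep − T_surf′) + β(S_deep − S_surf) = 0.
T_surf′ = T_deep − (β/α)·ΔS = 11.4 − (7.7 × 10⁻⁴/1.2 × 10⁻⁴)·(+1.70) = 0.492 °C.
Cooling required: 17.9 − (0.492) = 17.408 °C.

17.4 °C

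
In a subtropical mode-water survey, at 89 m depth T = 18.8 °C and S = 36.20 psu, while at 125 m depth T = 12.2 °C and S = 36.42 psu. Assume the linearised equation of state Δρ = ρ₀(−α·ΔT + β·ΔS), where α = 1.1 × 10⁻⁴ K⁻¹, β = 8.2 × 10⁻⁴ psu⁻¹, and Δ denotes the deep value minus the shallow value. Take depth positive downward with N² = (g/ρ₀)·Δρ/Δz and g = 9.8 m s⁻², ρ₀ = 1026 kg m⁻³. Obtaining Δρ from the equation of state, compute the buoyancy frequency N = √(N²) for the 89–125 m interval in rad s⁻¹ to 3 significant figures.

0.0157 rad s⁻¹

ΔT = -6.6 K, ΔS = +0.22 psu (deep − shallow).
Δρ/ρ₀ = −αΔT + βΔS = 7.26 × 10⁻⁴ + 1.804 × 10⁻⁴ = 9.064 × 10⁻⁴, so Δρ ≈ 0.9300 kg m⁻³.
N² = (g/ρ₀)·Δρ/Δz = g·(Δρ/ρ₀)/Δz = 9.8 × 9.064 × 10⁻⁴ / 36 = 2.4674 × 10⁻⁴ s⁻².
N = √(2.4674 × 10⁻⁴) = 0.015708 rad s⁻¹ ≈ 0.0157 rad s⁻¹.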